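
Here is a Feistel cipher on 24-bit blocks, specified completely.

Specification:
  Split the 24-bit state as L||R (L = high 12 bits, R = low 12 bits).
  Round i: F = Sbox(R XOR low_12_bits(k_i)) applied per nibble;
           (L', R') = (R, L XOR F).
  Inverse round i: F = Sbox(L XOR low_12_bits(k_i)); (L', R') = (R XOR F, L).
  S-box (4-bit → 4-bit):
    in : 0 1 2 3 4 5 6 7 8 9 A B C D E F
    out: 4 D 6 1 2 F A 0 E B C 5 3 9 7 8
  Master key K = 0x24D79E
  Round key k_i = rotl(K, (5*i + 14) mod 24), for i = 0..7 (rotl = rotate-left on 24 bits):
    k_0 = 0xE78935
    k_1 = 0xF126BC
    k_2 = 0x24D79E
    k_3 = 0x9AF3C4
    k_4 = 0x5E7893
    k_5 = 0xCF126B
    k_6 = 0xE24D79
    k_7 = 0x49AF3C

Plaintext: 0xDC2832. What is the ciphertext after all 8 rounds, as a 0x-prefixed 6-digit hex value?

s_0 = plaintext = 0xDC2832
s_1 = Round(s_0, k_0) = 0x832082
s_2 = Round(s_1, k_1) = 0x082225
s_3 = Round(s_2, k_2) = 0x225FD7
s_4 = Round(s_3, k_3) = 0xFD71F4
s_5 = Round(s_4, k_4) = 0x1F4477
s_6 = Round(s_5, k_5) = 0x477B27
s_7 = Round(s_6, k_6) = 0xB27E80
s_8 = Round(s_7, k_7) = 0xE80674

0xE80674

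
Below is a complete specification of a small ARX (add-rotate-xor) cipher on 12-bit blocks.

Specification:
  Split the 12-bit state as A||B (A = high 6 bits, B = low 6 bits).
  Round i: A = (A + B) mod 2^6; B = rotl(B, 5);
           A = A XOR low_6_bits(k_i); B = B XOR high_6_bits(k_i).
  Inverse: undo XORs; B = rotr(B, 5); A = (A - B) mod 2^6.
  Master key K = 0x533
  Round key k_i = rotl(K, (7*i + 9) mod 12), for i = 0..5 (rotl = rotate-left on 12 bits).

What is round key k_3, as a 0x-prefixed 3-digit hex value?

0xCD4

K = 0x533
k_0 = rotl(K, (7*0+9) mod 12) = rotl(K, 9) = 0x6A6
k_1 = rotl(K, (7*1+9) mod 12) = rotl(K, 4) = 0x335
k_2 = rotl(K, (7*2+9) mod 12) = rotl(K, 11) = 0xA99
k_3 = rotl(K, (7*3+9) mod 12) = rotl(K, 6) = 0xCD4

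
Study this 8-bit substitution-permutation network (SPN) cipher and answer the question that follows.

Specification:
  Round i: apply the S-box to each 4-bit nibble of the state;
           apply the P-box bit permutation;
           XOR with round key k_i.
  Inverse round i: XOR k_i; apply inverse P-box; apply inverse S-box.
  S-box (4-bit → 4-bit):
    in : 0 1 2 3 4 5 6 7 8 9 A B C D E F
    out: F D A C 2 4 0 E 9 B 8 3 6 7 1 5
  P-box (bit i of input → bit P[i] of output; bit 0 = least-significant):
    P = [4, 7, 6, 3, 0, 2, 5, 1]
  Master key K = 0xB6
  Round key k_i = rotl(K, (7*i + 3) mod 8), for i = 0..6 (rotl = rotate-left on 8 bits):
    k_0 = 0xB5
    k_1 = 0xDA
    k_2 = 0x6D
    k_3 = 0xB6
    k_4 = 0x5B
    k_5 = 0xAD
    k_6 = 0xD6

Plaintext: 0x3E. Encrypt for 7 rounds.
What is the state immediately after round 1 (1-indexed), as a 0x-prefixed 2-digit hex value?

0x87

s_0 = plaintext = 0x3E
s_1 = Round(s_0, k_0) = 0x87
s_2 = Round(s_1, k_1) = 0x11
s_3 = Round(s_2, k_2) = 0x16
s_4 = Round(s_3, k_3) = 0x95
s_5 = Round(s_4, k_4) = 0x1C
s_6 = Round(s_5, k_5) = 0x4E
s_7 = Round(s_6, k_6) = 0xC2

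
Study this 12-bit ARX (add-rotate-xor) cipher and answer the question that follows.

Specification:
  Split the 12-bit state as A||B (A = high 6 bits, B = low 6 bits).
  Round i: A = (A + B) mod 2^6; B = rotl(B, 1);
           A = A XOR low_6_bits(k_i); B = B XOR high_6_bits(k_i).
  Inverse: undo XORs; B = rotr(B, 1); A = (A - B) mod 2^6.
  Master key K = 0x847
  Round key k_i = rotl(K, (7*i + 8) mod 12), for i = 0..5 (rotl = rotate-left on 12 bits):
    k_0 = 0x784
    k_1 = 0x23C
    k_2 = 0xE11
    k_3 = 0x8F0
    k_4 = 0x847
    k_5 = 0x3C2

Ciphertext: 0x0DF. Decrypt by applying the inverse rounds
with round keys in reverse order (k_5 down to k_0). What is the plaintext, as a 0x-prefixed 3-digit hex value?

s_0 = ciphertext = 0x0DF
s_1 = InvRound(s_0, k_5) = 0xE48
s_2 = InvRound(s_1, k_4) = 0x2B4
s_3 = InvRound(s_2, k_3) = 0x3EB
s_4 = InvRound(s_3, k_2) = 0xD69
s_5 = InvRound(s_4, k_1) = 0x670
s_6 = InvRound(s_5, k_0) = 0x197

0x197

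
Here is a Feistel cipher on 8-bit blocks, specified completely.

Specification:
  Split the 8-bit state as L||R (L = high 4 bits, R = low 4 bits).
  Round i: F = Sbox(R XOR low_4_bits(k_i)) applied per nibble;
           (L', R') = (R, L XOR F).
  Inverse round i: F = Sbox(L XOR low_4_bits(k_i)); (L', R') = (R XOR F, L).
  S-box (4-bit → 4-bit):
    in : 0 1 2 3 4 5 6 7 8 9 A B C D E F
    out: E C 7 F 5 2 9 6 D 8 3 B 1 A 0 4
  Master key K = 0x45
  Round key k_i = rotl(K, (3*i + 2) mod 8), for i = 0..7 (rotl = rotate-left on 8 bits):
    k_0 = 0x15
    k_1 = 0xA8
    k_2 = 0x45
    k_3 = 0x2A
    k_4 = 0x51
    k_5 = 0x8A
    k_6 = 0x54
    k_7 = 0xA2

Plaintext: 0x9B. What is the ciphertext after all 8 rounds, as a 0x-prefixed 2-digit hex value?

s_0 = plaintext = 0x9B
s_1 = Round(s_0, k_0) = 0xB9
s_2 = Round(s_1, k_1) = 0x97
s_3 = Round(s_2, k_2) = 0x7E
s_4 = Round(s_3, k_3) = 0xE2
s_5 = Round(s_4, k_4) = 0x21
s_6 = Round(s_5, k_5) = 0x19
s_7 = Round(s_6, k_6) = 0x9B
s_8 = Round(s_7, k_7) = 0xB1

0xB1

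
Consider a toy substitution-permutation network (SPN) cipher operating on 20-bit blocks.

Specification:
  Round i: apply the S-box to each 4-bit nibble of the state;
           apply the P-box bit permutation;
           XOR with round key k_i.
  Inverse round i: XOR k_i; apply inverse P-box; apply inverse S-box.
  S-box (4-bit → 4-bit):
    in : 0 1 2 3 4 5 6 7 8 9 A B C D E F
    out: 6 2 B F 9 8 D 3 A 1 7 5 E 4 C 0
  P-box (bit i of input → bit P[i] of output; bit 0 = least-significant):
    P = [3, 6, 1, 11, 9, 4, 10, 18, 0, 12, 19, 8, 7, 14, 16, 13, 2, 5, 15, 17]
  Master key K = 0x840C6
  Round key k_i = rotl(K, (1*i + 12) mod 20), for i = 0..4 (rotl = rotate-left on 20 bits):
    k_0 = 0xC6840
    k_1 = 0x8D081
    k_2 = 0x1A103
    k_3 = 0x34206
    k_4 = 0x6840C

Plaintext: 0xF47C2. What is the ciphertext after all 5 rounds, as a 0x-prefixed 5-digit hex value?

0x66EE9

s_0 = plaintext = 0xF47C2
s_1 = Round(s_0, k_0) = 0x85499
s_2 = Round(s_1, k_1) = 0xAF3A8
s_3 = Round(s_2, k_2) = 0x93E76
s_4 = Round(s_3, k_3) = 0xA2998
s_5 = Round(s_4, k_4) = 0x66EE9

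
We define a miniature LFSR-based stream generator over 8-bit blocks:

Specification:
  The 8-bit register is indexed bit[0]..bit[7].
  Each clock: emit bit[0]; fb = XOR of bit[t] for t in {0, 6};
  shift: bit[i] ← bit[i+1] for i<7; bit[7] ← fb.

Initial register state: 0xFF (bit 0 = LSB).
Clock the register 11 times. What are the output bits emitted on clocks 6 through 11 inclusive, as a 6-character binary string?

reg_0 = 0xFF
clock 1: out=1, reg = 0x7F
clock 2: out=1, reg = 0x3F
clock 3: out=1, reg = 0x9F
clock 4: out=1, reg = 0xCF
clock 5: out=1, reg = 0x67
clock 6: out=1, reg = 0x33
clock 7: out=1, reg = 0x99
clock 8: out=1, reg = 0xCC
clock 9: out=0, reg = 0xE6
clock 10: out=0, reg = 0xF3
clock 11: out=1, reg = 0x79

111001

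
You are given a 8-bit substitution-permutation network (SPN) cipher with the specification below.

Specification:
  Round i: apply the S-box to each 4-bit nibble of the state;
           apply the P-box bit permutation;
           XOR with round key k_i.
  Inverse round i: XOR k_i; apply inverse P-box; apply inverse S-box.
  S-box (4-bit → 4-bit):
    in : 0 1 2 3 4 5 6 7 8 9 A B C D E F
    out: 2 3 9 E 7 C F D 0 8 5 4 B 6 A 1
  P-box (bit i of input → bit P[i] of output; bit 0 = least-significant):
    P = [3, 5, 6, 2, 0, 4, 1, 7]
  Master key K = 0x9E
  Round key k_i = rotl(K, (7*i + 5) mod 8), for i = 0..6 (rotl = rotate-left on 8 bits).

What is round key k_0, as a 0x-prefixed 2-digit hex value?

0xD3

K = 0x9E
k_0 = rotl(K, (7*0+5) mod 8) = rotl(K, 5) = 0xD3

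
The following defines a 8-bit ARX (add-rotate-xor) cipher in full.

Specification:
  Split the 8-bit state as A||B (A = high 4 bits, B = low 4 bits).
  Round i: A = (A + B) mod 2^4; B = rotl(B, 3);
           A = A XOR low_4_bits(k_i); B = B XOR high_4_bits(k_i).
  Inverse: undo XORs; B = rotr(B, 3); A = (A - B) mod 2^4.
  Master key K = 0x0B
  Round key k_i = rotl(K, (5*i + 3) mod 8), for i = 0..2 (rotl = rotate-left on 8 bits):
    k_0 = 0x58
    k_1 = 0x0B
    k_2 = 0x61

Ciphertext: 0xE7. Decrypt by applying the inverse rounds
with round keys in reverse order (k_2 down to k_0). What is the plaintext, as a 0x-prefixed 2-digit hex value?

s_0 = ciphertext = 0xE7
s_1 = InvRound(s_0, k_2) = 0xD2
s_2 = InvRound(s_1, k_1) = 0x24
s_3 = InvRound(s_2, k_0) = 0x82

0x82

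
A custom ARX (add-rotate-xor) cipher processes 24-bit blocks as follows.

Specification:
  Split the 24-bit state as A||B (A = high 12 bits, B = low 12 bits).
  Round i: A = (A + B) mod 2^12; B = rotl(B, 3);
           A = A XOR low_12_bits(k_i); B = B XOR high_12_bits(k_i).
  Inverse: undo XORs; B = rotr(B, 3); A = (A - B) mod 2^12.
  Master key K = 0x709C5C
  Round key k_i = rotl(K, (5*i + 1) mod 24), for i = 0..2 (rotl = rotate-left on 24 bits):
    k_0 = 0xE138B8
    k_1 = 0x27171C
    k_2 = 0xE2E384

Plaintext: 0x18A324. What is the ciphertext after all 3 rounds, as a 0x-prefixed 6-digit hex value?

0x3B213B

s_0 = plaintext = 0x18A324
s_1 = Round(s_0, k_0) = 0xC16732
s_2 = Round(s_1, k_1) = 0x454BE2
s_3 = Round(s_2, k_2) = 0x3B213B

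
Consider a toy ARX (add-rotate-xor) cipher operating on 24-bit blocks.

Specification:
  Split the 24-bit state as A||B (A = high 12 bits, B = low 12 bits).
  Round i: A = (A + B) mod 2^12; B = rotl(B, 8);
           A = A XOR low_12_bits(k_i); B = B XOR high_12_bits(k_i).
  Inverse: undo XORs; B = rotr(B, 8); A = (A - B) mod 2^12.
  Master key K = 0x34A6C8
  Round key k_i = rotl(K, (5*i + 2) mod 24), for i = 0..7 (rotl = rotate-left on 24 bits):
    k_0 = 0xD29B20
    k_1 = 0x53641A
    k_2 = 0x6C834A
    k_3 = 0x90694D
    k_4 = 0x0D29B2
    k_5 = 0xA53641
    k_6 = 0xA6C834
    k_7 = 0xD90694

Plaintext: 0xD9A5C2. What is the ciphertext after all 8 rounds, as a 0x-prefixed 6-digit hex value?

0x5DFE09

s_0 = plaintext = 0xD9A5C2
s_1 = Round(s_0, k_0) = 0x87CF75
s_2 = Round(s_1, k_1) = 0x3EB0C1
s_3 = Round(s_2, k_2) = 0x7E67C4
s_4 = Round(s_3, k_3) = 0x6E7D7A
s_5 = Round(s_4, k_4) = 0xDD3A05
s_6 = Round(s_5, k_5) = 0x199FF3
s_7 = Round(s_6, k_6) = 0x9B8993
s_8 = Round(s_7, k_7) = 0x5DFE09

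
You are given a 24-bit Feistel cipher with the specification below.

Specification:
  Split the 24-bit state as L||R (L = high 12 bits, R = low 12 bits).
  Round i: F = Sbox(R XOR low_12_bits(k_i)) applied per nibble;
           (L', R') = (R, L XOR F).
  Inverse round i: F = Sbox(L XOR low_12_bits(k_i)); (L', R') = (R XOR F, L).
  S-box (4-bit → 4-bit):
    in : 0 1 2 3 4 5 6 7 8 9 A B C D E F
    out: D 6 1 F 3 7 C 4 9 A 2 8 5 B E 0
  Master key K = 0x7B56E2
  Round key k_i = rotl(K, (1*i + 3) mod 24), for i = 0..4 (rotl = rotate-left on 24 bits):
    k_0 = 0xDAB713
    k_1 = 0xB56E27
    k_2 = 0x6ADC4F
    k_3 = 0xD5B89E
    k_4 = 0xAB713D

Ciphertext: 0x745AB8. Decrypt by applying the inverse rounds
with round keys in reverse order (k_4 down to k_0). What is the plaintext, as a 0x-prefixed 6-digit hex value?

s_0 = ciphertext = 0x745AB8
s_1 = InvRound(s_0, k_4) = 0x6F1745
s_2 = InvRound(s_1, k_3) = 0x9856F1
s_3 = InvRound(s_2, k_2) = 0x1A3985
s_4 = InvRound(s_3, k_1) = 0x9161A3
s_5 = InvRound(s_4, k_0) = 0xF74916

0xF74916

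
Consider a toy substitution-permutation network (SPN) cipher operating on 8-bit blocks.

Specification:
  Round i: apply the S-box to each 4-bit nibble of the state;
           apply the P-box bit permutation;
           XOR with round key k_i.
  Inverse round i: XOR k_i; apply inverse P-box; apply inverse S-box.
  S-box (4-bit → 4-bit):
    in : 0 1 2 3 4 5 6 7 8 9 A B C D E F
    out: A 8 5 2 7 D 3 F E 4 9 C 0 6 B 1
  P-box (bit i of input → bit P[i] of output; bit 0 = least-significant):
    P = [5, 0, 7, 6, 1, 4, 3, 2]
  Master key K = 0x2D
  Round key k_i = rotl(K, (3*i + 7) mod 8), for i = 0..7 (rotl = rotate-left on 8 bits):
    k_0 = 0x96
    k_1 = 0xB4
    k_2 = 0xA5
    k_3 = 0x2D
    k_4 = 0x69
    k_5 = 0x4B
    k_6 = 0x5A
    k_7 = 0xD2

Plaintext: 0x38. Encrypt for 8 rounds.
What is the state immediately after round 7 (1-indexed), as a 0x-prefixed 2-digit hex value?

s_0 = plaintext = 0x38
s_1 = Round(s_0, k_0) = 0x47
s_2 = Round(s_1, k_1) = 0x4F
s_3 = Round(s_2, k_2) = 0x9F
s_4 = Round(s_3, k_3) = 0x05
s_5 = Round(s_4, k_4) = 0x9D
s_6 = Round(s_5, k_5) = 0xC2
s_7 = Round(s_6, k_6) = 0xFA
s_8 = Round(s_7, k_7) = 0xB0

0xFA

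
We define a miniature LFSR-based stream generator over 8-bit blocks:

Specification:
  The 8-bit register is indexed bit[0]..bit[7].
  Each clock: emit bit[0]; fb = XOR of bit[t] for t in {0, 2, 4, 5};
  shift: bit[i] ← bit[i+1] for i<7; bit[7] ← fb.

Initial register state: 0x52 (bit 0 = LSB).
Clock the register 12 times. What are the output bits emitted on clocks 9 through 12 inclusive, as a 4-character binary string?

reg_0 = 0x52
clock 1: out=0, reg = 0xA9
clock 2: out=1, reg = 0x54
clock 3: out=0, reg = 0x2A
clock 4: out=0, reg = 0x95
clock 5: out=1, reg = 0xCA
clock 6: out=0, reg = 0x65
clock 7: out=1, reg = 0xB2
clock 8: out=0, reg = 0x59
clock 9: out=1, reg = 0x2C
clock 10: out=0, reg = 0x16
clock 11: out=0, reg = 0x0B
clock 12: out=1, reg = 0x85

1001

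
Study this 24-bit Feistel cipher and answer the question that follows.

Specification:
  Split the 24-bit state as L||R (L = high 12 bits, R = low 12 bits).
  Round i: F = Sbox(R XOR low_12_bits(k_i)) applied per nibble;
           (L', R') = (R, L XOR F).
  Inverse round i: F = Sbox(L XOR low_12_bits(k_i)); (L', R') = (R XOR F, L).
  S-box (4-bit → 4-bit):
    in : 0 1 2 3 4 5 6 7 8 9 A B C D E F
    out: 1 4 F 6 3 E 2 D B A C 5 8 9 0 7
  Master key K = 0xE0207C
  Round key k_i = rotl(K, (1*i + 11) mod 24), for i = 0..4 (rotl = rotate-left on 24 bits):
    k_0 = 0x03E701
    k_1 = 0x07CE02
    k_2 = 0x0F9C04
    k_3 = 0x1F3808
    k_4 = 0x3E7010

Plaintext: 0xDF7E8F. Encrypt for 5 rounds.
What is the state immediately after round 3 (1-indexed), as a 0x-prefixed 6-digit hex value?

0x4B1C19

s_0 = plaintext = 0xDF7E8F
s_1 = Round(s_0, k_0) = 0xE8F747
s_2 = Round(s_1, k_1) = 0x7474B1
s_3 = Round(s_2, k_2) = 0x4B1C19
s_4 = Round(s_3, k_3) = 0xC197F5
s_5 = Round(s_4, k_4) = 0x7F5117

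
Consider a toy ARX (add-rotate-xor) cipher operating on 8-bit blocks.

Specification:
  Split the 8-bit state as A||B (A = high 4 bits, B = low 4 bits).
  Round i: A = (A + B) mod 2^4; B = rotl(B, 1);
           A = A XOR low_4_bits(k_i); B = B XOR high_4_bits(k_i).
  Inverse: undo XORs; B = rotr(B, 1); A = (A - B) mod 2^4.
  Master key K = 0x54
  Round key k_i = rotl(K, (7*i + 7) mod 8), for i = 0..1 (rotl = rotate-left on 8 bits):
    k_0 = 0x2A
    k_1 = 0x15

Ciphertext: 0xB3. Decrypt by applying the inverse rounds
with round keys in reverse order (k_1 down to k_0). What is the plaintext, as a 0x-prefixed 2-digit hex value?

s_0 = ciphertext = 0xB3
s_1 = InvRound(s_0, k_1) = 0xD1
s_2 = InvRound(s_1, k_0) = 0xE9

0xE9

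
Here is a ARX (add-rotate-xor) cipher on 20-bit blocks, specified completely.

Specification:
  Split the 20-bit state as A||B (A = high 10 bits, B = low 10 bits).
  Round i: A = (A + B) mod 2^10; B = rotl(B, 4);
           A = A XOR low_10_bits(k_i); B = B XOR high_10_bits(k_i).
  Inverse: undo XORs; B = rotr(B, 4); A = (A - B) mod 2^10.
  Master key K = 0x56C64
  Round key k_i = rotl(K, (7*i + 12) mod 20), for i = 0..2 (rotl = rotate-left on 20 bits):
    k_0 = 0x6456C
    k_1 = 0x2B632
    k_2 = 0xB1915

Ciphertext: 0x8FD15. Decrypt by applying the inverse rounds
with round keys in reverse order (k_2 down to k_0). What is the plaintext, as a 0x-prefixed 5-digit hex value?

s_0 = ciphertext = 0x8FD15
s_1 = InvRound(s_0, k_2) = 0x8B4FD
s_2 = InvRound(s_1, k_1) = 0x06805
s_3 = InvRound(s_2, k_0) = 0x17519

0x17519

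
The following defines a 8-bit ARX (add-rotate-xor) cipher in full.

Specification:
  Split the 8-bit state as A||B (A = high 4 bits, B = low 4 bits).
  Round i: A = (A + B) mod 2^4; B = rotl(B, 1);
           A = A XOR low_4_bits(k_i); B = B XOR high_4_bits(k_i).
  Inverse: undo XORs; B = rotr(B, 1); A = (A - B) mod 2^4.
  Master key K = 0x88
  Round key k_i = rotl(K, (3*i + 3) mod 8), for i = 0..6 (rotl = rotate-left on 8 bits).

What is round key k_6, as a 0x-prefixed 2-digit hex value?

0x11

K = 0x88
k_0 = rotl(K, (3*0+3) mod 8) = rotl(K, 3) = 0x44
k_1 = rotl(K, (3*1+3) mod 8) = rotl(K, 6) = 0x22
k_2 = rotl(K, (3*2+3) mod 8) = rotl(K, 1) = 0x11
k_3 = rotl(K, (3*3+3) mod 8) = rotl(K, 4) = 0x88
k_4 = rotl(K, (3*4+3) mod 8) = rotl(K, 7) = 0x44
k_5 = rotl(K, (3*5+3) mod 8) = rotl(K, 2) = 0x22
k_6 = rotl(K, (3*6+3) mod 8) = rotl(K, 5) = 0x11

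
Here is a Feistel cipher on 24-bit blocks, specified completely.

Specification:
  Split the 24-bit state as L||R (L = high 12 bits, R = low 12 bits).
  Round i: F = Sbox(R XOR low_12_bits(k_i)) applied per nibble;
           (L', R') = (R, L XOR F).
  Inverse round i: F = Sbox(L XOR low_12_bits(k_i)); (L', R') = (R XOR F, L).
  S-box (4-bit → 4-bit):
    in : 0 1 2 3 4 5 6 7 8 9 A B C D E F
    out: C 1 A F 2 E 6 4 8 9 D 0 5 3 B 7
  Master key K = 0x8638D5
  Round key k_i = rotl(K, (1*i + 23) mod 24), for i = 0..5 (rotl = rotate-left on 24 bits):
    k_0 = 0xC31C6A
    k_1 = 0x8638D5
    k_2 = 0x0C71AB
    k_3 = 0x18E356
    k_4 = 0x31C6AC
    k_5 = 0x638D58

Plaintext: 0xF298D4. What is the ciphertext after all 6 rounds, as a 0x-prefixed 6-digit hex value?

0xA29FE3

s_0 = plaintext = 0xF298D4
s_1 = Round(s_0, k_0) = 0x8D4D22
s_2 = Round(s_1, k_1) = 0xD226A0
s_3 = Round(s_2, k_2) = 0x6A09E2
s_4 = Round(s_3, k_3) = 0x9E2BA2
s_5 = Round(s_4, k_4) = 0xBA2A29
s_6 = Round(s_5, k_5) = 0xA29FE3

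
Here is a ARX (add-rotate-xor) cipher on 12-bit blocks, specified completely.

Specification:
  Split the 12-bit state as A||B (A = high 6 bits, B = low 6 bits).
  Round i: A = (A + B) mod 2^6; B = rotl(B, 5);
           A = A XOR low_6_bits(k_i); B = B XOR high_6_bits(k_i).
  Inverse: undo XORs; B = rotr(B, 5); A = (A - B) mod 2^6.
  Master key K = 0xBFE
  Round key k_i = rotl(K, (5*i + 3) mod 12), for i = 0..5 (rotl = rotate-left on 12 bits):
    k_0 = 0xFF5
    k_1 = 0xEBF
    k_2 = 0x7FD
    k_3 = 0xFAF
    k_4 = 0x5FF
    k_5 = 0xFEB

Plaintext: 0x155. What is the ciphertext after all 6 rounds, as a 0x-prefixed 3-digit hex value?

s_0 = plaintext = 0x155
s_1 = Round(s_0, k_0) = 0xBD5
s_2 = Round(s_1, k_1) = 0xED0
s_3 = Round(s_2, k_2) = 0xD97
s_4 = Round(s_3, k_3) = 0x895
s_5 = Round(s_4, k_4) = 0x23D
s_6 = Round(s_5, k_5) = 0xB81

0xB81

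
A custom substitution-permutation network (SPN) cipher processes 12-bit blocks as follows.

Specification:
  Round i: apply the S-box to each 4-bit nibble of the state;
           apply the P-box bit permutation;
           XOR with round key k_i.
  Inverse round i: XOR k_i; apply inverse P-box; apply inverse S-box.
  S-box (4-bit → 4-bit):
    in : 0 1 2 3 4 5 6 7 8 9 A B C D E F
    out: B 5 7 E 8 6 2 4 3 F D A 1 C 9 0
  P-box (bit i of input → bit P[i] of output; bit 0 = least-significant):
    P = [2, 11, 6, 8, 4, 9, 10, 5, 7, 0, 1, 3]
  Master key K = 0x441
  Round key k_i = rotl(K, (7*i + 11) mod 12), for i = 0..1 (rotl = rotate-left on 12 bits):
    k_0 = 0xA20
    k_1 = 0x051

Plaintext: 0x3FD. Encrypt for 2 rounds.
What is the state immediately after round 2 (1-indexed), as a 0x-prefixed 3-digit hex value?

s_0 = plaintext = 0x3FD
s_1 = Round(s_0, k_0) = 0xB6B
s_2 = Round(s_1, k_1) = 0xB58

0xB58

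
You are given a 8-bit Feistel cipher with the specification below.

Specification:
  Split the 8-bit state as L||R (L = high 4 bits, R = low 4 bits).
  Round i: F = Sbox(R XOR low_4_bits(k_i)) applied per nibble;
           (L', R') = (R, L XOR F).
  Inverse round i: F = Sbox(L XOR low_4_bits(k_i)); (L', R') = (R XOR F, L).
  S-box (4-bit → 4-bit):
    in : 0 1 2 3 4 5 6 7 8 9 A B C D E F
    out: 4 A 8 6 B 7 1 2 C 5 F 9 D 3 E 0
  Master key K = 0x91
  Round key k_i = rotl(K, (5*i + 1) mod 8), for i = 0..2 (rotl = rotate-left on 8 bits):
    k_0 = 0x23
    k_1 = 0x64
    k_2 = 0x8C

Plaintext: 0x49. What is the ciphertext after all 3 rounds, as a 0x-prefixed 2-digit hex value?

s_0 = plaintext = 0x49
s_1 = Round(s_0, k_0) = 0x9B
s_2 = Round(s_1, k_1) = 0xB9
s_3 = Round(s_2, k_2) = 0x9C

0x9C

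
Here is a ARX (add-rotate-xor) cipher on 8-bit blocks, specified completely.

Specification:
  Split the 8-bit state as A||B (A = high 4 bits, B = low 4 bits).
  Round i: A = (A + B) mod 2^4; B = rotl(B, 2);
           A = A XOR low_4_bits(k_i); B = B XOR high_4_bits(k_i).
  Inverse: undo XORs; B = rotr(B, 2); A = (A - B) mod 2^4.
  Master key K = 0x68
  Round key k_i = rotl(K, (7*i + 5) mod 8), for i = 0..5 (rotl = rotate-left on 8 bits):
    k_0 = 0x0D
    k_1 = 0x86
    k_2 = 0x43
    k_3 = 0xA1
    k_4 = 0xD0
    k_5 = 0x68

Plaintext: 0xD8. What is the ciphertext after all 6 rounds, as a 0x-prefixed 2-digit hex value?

s_0 = plaintext = 0xD8
s_1 = Round(s_0, k_0) = 0x82
s_2 = Round(s_1, k_1) = 0xC0
s_3 = Round(s_2, k_2) = 0xF4
s_4 = Round(s_3, k_3) = 0x2B
s_5 = Round(s_4, k_4) = 0xD3
s_6 = Round(s_5, k_5) = 0x8A

0x8A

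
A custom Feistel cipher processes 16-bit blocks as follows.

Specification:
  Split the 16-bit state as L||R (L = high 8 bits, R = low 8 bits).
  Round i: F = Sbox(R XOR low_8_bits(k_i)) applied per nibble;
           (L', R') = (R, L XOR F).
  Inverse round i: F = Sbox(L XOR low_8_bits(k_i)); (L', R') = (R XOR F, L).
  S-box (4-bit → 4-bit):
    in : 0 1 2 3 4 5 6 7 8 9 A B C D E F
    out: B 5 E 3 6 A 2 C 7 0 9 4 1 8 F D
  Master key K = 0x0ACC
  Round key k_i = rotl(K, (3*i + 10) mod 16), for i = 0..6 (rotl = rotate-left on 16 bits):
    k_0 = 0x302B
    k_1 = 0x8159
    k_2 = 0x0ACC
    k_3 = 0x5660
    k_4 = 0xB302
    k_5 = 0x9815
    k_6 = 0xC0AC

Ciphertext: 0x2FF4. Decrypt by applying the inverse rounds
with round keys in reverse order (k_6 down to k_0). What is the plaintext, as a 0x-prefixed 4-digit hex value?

0x8197

s_0 = ciphertext = 0x2FF4
s_1 = InvRound(s_0, k_6) = 0x872F
s_2 = InvRound(s_1, k_5) = 0x2187
s_3 = InvRound(s_2, k_4) = 0x6421
s_4 = InvRound(s_3, k_3) = 0x9764
s_5 = InvRound(s_4, k_2) = 0xC097
s_6 = InvRound(s_5, k_1) = 0x97C0
s_7 = InvRound(s_6, k_0) = 0x8197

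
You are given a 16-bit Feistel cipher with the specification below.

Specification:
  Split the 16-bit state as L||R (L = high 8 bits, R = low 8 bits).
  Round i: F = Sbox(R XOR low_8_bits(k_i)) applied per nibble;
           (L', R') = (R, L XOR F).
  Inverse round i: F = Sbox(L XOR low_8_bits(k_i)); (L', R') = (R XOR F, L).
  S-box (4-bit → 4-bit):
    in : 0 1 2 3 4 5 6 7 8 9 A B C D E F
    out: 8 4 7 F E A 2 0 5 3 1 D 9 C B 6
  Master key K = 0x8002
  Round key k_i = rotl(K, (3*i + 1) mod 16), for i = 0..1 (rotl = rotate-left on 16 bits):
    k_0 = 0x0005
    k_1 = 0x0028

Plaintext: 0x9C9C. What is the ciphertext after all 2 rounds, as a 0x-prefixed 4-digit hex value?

0xAFCC

s_0 = plaintext = 0x9C9C
s_1 = Round(s_0, k_0) = 0x9CAF
s_2 = Round(s_1, k_1) = 0xAFCC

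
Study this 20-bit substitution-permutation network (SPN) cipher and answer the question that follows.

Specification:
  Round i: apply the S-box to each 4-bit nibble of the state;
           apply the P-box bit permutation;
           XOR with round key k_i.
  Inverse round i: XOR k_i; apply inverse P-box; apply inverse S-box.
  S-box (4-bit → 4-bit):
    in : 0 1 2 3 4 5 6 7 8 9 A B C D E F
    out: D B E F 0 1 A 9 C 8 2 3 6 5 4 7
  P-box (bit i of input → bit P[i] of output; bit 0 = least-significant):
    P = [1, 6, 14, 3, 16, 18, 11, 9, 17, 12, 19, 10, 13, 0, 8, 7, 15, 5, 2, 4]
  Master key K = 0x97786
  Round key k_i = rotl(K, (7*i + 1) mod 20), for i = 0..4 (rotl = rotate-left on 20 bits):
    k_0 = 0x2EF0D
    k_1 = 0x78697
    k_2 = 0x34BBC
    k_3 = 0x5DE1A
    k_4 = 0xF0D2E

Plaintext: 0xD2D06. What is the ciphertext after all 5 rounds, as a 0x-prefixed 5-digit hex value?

0x0F846

s_0 = plaintext = 0xD2D06
s_1 = Round(s_0, k_0) = 0x964C0
s_2 = Round(s_1, k_1) = 0x3CE0C
s_3 = Round(s_2, k_2) = 0xA80C9
s_4 = Round(s_3, k_3) = 0xBD3B2
s_5 = Round(s_4, k_4) = 0x0F846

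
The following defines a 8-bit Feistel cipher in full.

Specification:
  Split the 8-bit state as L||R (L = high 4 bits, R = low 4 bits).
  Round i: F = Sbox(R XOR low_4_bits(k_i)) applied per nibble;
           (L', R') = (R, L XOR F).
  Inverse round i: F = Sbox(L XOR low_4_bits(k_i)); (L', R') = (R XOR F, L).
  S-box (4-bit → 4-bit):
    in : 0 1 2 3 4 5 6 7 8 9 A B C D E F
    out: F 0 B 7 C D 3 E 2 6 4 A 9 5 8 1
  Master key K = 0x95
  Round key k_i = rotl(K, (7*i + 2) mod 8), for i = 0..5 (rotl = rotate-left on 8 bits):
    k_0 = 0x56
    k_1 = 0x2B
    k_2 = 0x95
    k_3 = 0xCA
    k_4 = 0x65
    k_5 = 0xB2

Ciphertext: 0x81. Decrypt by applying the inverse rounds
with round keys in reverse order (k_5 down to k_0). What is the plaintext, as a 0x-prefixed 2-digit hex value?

s_0 = ciphertext = 0x81
s_1 = InvRound(s_0, k_5) = 0x58
s_2 = InvRound(s_1, k_4) = 0x75
s_3 = InvRound(s_2, k_3) = 0x07
s_4 = InvRound(s_3, k_2) = 0xA0
s_5 = InvRound(s_4, k_1) = 0x0A
s_6 = InvRound(s_5, k_0) = 0x90

0x90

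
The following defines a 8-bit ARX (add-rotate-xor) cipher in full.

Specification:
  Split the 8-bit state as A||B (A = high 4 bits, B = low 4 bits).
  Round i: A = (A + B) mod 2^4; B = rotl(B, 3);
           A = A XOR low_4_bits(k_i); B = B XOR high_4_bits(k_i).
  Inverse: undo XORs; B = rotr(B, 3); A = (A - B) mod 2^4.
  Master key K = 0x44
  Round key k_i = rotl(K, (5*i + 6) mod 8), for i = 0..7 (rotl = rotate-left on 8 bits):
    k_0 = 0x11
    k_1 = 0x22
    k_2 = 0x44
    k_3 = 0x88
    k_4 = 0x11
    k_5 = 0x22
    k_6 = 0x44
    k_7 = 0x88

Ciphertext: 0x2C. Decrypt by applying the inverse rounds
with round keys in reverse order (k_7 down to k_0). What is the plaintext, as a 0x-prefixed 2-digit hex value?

0xEC

s_0 = ciphertext = 0x2C
s_1 = InvRound(s_0, k_7) = 0x28
s_2 = InvRound(s_1, k_6) = 0xD9
s_3 = InvRound(s_2, k_5) = 0x87
s_4 = InvRound(s_3, k_4) = 0xDC
s_5 = InvRound(s_4, k_3) = 0xD8
s_6 = InvRound(s_5, k_2) = 0x09
s_7 = InvRound(s_6, k_1) = 0xB7
s_8 = InvRound(s_7, k_0) = 0xEC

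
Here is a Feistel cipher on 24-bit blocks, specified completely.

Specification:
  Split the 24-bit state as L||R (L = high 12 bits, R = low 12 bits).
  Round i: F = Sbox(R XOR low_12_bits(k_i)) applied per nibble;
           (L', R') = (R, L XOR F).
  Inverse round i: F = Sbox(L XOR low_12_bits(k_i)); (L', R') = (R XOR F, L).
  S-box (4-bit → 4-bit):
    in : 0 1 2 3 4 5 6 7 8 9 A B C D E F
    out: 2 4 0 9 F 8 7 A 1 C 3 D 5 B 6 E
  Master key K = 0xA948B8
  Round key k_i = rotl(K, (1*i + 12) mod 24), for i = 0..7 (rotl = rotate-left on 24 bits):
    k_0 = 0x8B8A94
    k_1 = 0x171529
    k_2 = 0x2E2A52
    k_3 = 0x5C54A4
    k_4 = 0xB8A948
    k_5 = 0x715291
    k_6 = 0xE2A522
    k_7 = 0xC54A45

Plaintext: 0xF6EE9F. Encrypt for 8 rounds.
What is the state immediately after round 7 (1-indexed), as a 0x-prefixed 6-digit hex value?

s_0 = plaintext = 0xF6EE9F
s_1 = Round(s_0, k_0) = 0xE9F043
s_2 = Round(s_1, k_1) = 0x0436EC
s_3 = Round(s_2, k_2) = 0x6EC595
s_4 = Round(s_3, k_3) = 0x595278
s_5 = Round(s_4, k_4) = 0x278807
s_6 = Round(s_5, k_5) = 0x8071BF
s_7 = Round(s_6, k_6) = 0x1BF7CC
s_8 = Round(s_7, k_7) = 0x7CCAA3

0x1BF7CC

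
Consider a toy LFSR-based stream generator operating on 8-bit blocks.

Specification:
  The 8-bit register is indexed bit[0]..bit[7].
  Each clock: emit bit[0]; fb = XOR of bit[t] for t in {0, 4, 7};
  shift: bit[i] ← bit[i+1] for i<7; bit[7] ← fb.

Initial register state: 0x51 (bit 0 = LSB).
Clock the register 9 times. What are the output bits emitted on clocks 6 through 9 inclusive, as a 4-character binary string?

0100

reg_0 = 0x51
clock 1: out=1, reg = 0x28
clock 2: out=0, reg = 0x14
clock 3: out=0, reg = 0x8A
clock 4: out=0, reg = 0xC5
clock 5: out=1, reg = 0x62
clock 6: out=0, reg = 0x31
clock 7: out=1, reg = 0x18
clock 8: out=0, reg = 0x8C
clock 9: out=0, reg = 0xC6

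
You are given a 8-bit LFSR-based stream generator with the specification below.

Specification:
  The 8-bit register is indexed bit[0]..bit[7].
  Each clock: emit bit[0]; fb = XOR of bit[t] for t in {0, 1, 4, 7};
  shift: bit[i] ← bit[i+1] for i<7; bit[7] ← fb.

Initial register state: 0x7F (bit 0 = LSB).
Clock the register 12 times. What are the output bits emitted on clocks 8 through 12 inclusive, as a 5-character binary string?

01011

reg_0 = 0x7F
clock 1: out=1, reg = 0xBF
clock 2: out=1, reg = 0x5F
clock 3: out=1, reg = 0xAF
clock 4: out=1, reg = 0xD7
clock 5: out=1, reg = 0x6B
clock 6: out=1, reg = 0x35
clock 7: out=1, reg = 0x1A
clock 8: out=0, reg = 0x0D
clock 9: out=1, reg = 0x86
clock 10: out=0, reg = 0x43
clock 11: out=1, reg = 0x21
clock 12: out=1, reg = 0x90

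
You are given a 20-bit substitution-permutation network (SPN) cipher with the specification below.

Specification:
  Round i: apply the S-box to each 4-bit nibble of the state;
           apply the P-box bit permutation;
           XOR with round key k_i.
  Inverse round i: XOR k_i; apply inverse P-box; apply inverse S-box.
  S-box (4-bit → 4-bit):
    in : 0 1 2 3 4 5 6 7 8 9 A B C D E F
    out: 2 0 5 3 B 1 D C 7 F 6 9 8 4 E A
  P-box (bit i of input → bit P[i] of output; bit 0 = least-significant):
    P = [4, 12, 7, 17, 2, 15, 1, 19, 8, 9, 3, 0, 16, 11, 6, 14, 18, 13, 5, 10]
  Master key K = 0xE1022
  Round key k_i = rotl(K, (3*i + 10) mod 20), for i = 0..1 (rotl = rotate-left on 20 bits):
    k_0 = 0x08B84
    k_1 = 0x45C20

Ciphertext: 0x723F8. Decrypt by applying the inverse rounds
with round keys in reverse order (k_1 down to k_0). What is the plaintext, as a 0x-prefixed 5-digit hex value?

s_0 = ciphertext = 0x723F8
s_1 = InvRound(s_0, k_1) = 0xF9819
s_2 = InvRound(s_1, k_0) = 0x559B9

0x559B9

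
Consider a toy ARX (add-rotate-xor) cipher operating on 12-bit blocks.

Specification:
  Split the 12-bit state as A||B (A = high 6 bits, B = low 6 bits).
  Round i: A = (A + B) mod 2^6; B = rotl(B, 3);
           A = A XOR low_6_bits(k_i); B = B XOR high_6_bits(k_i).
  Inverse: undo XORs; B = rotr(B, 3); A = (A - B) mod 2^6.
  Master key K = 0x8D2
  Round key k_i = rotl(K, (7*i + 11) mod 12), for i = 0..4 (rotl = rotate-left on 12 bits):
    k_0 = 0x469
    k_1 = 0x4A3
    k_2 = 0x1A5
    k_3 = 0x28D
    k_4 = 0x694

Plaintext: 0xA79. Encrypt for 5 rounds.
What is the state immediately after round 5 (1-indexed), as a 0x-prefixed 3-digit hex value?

0x901

s_0 = plaintext = 0xA79
s_1 = Round(s_0, k_0) = 0x2DE
s_2 = Round(s_1, k_1) = 0x2A1
s_3 = Round(s_2, k_2) = 0x38A
s_4 = Round(s_3, k_3) = 0x55B
s_5 = Round(s_4, k_4) = 0x901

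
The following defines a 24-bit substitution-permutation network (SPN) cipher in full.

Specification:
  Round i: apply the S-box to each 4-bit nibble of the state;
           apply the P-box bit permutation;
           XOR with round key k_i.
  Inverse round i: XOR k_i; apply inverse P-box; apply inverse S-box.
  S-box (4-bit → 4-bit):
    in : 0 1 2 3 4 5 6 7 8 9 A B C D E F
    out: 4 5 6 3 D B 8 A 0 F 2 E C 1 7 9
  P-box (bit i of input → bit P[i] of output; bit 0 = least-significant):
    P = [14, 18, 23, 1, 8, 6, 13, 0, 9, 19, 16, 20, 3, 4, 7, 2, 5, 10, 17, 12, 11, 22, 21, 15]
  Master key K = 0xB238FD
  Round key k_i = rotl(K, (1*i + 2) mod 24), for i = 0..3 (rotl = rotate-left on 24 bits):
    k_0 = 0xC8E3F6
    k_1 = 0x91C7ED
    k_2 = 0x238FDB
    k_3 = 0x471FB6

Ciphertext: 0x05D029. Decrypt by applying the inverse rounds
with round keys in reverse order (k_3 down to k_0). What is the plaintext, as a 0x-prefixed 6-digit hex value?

s_0 = ciphertext = 0x05D029
s_1 = InvRound(s_0, k_3) = 0x529DFF
s_2 = InvRound(s_1, k_2) = 0x2F6488
s_3 = InvRound(s_2, k_1) = 0xC16592
s_4 = InvRound(s_3, k_0) = 0x636EA8

0x636EA8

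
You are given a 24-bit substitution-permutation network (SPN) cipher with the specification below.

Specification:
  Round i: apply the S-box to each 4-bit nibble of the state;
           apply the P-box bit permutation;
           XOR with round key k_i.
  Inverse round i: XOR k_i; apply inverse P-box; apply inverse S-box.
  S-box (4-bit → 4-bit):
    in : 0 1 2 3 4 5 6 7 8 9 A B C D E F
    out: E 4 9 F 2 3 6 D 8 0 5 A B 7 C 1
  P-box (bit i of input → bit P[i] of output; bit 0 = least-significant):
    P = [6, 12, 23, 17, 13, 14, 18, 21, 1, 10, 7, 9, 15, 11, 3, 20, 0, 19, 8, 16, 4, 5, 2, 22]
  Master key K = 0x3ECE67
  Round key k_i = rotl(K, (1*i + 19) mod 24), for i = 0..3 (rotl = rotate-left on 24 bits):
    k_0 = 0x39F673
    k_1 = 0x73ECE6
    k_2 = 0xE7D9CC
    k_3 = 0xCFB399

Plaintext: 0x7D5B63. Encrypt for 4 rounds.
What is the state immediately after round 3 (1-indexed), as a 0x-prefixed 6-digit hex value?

s_0 = plaintext = 0x7D5B63
s_1 = Round(s_0, k_0) = 0xF72926
s_2 = Round(s_1, k_1) = 0xC25DF7
s_3 = Round(s_2, k_2) = 0x24753F
s_4 = Round(s_3, k_3) = 0xB357C3

0x24753F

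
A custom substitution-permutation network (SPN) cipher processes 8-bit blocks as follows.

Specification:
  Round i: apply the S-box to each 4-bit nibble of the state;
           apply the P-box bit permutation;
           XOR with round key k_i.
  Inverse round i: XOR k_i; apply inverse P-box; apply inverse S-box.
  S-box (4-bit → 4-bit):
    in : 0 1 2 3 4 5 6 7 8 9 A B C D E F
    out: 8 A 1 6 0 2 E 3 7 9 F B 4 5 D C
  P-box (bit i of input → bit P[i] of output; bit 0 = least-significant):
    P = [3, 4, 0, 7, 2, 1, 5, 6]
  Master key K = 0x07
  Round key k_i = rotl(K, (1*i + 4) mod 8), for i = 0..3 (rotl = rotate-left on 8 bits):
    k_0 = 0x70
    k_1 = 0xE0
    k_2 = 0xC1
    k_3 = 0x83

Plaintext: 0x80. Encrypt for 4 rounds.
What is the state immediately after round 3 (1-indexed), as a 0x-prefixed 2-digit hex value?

s_0 = plaintext = 0x80
s_1 = Round(s_0, k_0) = 0xD6
s_2 = Round(s_1, k_1) = 0x55
s_3 = Round(s_2, k_2) = 0xD3
s_4 = Round(s_3, k_3) = 0xB6

0xD3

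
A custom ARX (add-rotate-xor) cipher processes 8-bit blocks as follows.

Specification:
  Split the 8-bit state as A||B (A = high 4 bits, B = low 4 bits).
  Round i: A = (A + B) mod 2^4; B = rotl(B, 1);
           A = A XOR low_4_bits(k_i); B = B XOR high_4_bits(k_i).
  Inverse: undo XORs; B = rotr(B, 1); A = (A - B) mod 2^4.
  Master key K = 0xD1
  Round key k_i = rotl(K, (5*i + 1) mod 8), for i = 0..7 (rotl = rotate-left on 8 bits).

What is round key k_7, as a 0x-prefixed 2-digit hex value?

0x1D

K = 0xD1
k_0 = rotl(K, (5*0+1) mod 8) = rotl(K, 1) = 0xA3
k_1 = rotl(K, (5*1+1) mod 8) = rotl(K, 6) = 0x74
k_2 = rotl(K, (5*2+1) mod 8) = rotl(K, 3) = 0x8E
k_3 = rotl(K, (5*3+1) mod 8) = rotl(K, 0) = 0xD1
k_4 = rotl(K, (5*4+1) mod 8) = rotl(K, 5) = 0x3A
k_5 = rotl(K, (5*5+1) mod 8) = rotl(K, 2) = 0x47
k_6 = rotl(K, (5*6+1) mod 8) = rotl(K, 7) = 0xE8
k_7 = rotl(K, (5*7+1) mod 8) = rotl(K, 4) = 0x1D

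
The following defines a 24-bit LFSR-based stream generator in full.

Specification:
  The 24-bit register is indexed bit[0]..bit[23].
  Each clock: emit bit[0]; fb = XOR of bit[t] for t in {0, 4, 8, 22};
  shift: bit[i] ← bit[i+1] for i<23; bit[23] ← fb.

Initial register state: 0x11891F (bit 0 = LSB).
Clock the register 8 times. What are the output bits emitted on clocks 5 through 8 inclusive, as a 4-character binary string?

reg_0 = 0x11891F
clock 1: out=1, reg = 0x88C48F
clock 2: out=1, reg = 0xC46247
clock 3: out=1, reg = 0x623123
clock 4: out=1, reg = 0xB11891
clock 5: out=1, reg = 0x588C48
clock 6: out=0, reg = 0xAC4624
clock 7: out=0, reg = 0x562312
clock 8: out=0, reg = 0xAB1189

1000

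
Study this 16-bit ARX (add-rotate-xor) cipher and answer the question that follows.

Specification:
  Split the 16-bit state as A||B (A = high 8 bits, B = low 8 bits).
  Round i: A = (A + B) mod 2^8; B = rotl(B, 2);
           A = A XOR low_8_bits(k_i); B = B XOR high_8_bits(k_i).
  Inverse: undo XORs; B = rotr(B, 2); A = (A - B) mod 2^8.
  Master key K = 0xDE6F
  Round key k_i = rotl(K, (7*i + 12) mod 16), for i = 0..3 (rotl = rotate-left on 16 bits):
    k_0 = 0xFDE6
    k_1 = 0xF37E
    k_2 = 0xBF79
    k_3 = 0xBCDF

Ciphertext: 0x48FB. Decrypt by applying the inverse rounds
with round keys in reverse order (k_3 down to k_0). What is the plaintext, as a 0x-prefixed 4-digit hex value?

0xADF9

s_0 = ciphertext = 0x48FB
s_1 = InvRound(s_0, k_3) = 0xC6D1
s_2 = InvRound(s_1, k_2) = 0x249B
s_3 = InvRound(s_2, k_1) = 0x401A
s_4 = InvRound(s_3, k_0) = 0xADF9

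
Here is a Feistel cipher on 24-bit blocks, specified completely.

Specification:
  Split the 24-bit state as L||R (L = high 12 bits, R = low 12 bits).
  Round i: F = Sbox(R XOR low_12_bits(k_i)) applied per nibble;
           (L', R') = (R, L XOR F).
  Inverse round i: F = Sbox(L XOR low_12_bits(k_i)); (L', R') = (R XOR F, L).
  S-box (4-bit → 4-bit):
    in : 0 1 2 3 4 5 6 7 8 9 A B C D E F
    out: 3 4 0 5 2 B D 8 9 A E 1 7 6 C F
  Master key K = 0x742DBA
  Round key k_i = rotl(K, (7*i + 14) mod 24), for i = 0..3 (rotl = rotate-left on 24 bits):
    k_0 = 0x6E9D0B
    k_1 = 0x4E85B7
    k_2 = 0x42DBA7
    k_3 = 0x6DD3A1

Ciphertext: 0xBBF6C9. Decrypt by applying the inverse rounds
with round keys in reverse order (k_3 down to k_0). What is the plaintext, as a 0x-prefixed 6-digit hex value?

s_0 = ciphertext = 0xBBF6C9
s_1 = InvRound(s_0, k_3) = 0xF85BBF
s_2 = InvRound(s_1, k_2) = 0x9BFF85
s_3 = InvRound(s_2, k_1) = 0x8BC9BF
s_4 = InvRound(s_3, k_0) = 0x2A78BC

0x2A78BC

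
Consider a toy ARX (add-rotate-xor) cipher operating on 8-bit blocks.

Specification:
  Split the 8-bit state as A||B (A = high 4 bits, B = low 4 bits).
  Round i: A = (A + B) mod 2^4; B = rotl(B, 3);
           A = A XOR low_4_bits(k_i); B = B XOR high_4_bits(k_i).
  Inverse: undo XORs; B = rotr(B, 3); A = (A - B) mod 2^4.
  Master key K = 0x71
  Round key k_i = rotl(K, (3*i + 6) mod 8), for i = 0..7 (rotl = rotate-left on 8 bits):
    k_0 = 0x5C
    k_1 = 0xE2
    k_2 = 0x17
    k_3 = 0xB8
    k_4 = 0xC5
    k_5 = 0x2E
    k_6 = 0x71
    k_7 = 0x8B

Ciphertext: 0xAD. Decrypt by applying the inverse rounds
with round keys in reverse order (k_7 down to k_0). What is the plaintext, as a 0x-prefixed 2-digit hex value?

s_0 = ciphertext = 0xAD
s_1 = InvRound(s_0, k_7) = 0x7A
s_2 = InvRound(s_1, k_6) = 0xBB
s_3 = InvRound(s_2, k_5) = 0x23
s_4 = InvRound(s_3, k_4) = 0x8F
s_5 = InvRound(s_4, k_3) = 0x88
s_6 = InvRound(s_5, k_2) = 0xC3
s_7 = InvRound(s_6, k_1) = 0x3B
s_8 = InvRound(s_7, k_0) = 0x2D

0x2D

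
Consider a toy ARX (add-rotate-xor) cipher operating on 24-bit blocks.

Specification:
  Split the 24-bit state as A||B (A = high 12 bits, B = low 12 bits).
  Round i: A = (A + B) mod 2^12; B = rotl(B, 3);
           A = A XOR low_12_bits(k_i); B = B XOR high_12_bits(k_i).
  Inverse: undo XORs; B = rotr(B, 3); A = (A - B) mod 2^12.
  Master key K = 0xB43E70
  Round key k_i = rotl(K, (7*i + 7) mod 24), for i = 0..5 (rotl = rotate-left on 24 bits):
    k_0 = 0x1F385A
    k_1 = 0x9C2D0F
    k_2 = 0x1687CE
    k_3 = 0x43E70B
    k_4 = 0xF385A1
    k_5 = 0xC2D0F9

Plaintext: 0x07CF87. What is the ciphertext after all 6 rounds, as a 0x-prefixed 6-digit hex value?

0x5C5DF3

s_0 = plaintext = 0x07CF87
s_1 = Round(s_0, k_0) = 0x859DCC
s_2 = Round(s_1, k_1) = 0xB2A7A4
s_3 = Round(s_2, k_2) = 0x500C4B
s_4 = Round(s_3, k_3) = 0x640660
s_5 = Round(s_4, k_4) = 0x901C3B
s_6 = Round(s_5, k_5) = 0x5C5DF3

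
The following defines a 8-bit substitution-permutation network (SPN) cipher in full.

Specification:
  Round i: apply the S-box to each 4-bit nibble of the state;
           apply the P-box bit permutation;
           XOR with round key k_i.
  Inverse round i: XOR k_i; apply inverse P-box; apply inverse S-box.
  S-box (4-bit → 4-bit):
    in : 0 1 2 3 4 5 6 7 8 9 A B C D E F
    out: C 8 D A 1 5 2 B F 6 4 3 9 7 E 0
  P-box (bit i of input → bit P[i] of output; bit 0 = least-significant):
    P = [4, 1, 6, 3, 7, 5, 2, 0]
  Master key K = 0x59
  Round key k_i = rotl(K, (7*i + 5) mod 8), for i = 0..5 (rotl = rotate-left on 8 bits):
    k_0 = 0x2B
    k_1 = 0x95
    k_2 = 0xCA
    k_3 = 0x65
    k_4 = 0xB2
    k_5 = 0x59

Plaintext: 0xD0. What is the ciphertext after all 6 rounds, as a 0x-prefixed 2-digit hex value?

s_0 = plaintext = 0xD0
s_1 = Round(s_0, k_0) = 0xC7
s_2 = Round(s_1, k_1) = 0x0E
s_3 = Round(s_2, k_2) = 0x85
s_4 = Round(s_3, k_3) = 0x90
s_5 = Round(s_4, k_4) = 0xDE
s_6 = Round(s_5, k_5) = 0xB7

0xB7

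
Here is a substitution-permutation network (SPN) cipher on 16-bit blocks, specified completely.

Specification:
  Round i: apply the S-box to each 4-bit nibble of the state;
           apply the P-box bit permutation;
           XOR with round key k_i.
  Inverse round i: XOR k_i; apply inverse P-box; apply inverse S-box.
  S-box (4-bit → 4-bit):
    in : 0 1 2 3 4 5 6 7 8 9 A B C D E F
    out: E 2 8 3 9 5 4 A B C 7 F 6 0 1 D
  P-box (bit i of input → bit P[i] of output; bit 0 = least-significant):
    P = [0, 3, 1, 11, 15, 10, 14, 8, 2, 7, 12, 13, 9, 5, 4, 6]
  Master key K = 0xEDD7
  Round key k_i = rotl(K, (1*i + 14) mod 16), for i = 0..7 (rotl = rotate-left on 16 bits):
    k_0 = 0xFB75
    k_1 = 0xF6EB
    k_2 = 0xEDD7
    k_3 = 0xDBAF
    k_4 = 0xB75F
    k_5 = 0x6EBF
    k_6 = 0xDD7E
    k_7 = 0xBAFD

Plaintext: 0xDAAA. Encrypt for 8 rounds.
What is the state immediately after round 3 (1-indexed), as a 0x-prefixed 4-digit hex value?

0x0126

s_0 = plaintext = 0xDAAA
s_1 = Round(s_0, k_0) = 0x2FFA
s_2 = Round(s_1, k_1) = 0x07A4
s_3 = Round(s_2, k_2) = 0x0126
s_4 = Round(s_3, k_3) = 0xDA5D
s_5 = Round(s_4, k_4) = 0x67DB
s_6 = Round(s_5, k_5) = 0x4624
s_7 = Round(s_6, k_6) = 0xC63F
s_8 = Round(s_7, k_7) = 0x26CE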